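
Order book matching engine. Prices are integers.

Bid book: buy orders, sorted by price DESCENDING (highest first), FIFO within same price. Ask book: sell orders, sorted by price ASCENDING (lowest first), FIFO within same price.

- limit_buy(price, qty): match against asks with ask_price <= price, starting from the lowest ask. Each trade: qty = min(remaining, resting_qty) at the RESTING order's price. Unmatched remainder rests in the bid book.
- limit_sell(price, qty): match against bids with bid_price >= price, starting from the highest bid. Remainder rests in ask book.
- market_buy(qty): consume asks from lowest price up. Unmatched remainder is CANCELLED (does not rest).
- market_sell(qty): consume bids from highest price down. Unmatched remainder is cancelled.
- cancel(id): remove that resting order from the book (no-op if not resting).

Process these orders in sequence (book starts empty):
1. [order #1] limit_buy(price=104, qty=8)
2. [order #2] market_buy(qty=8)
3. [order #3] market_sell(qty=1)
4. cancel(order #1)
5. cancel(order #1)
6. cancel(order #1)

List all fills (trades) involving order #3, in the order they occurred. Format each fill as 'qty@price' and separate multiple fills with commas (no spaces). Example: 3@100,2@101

Answer: 1@104

Derivation:
After op 1 [order #1] limit_buy(price=104, qty=8): fills=none; bids=[#1:8@104] asks=[-]
After op 2 [order #2] market_buy(qty=8): fills=none; bids=[#1:8@104] asks=[-]
After op 3 [order #3] market_sell(qty=1): fills=#1x#3:1@104; bids=[#1:7@104] asks=[-]
After op 4 cancel(order #1): fills=none; bids=[-] asks=[-]
After op 5 cancel(order #1): fills=none; bids=[-] asks=[-]
After op 6 cancel(order #1): fills=none; bids=[-] asks=[-]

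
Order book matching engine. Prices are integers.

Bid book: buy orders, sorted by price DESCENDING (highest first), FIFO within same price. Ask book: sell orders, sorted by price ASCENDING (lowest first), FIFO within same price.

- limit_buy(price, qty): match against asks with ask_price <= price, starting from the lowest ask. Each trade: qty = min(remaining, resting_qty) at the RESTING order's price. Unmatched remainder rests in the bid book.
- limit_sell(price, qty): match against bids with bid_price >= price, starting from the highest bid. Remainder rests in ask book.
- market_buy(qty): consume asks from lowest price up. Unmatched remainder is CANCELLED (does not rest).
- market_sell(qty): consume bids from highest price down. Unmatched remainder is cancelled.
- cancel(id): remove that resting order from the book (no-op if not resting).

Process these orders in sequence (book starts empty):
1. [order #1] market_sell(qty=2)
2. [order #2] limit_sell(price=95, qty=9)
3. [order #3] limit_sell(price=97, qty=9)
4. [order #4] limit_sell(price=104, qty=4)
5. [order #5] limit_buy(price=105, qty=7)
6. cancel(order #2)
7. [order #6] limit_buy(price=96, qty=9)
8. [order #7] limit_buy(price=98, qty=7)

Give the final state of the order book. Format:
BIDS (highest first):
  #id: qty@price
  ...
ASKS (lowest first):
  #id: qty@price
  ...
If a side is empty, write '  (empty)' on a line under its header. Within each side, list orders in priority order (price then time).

Answer: BIDS (highest first):
  #6: 9@96
ASKS (lowest first):
  #3: 2@97
  #4: 4@104

Derivation:
After op 1 [order #1] market_sell(qty=2): fills=none; bids=[-] asks=[-]
After op 2 [order #2] limit_sell(price=95, qty=9): fills=none; bids=[-] asks=[#2:9@95]
After op 3 [order #3] limit_sell(price=97, qty=9): fills=none; bids=[-] asks=[#2:9@95 #3:9@97]
After op 4 [order #4] limit_sell(price=104, qty=4): fills=none; bids=[-] asks=[#2:9@95 #3:9@97 #4:4@104]
After op 5 [order #5] limit_buy(price=105, qty=7): fills=#5x#2:7@95; bids=[-] asks=[#2:2@95 #3:9@97 #4:4@104]
After op 6 cancel(order #2): fills=none; bids=[-] asks=[#3:9@97 #4:4@104]
After op 7 [order #6] limit_buy(price=96, qty=9): fills=none; bids=[#6:9@96] asks=[#3:9@97 #4:4@104]
After op 8 [order #7] limit_buy(price=98, qty=7): fills=#7x#3:7@97; bids=[#6:9@96] asks=[#3:2@97 #4:4@104]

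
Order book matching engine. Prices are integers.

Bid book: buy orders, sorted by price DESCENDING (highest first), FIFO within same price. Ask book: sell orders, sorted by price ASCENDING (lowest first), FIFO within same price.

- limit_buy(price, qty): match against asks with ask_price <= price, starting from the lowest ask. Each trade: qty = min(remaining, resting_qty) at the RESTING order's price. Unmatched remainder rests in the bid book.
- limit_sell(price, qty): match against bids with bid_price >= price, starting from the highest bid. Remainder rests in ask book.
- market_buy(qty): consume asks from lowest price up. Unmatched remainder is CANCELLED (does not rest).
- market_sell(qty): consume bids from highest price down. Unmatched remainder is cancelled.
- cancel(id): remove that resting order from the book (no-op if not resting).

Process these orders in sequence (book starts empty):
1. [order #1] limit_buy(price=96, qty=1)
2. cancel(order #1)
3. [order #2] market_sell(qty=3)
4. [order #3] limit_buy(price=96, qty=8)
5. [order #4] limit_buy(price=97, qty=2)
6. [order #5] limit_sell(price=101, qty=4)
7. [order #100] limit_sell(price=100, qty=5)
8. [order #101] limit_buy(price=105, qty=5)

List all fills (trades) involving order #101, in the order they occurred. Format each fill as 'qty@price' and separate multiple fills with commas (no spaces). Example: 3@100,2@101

After op 1 [order #1] limit_buy(price=96, qty=1): fills=none; bids=[#1:1@96] asks=[-]
After op 2 cancel(order #1): fills=none; bids=[-] asks=[-]
After op 3 [order #2] market_sell(qty=3): fills=none; bids=[-] asks=[-]
After op 4 [order #3] limit_buy(price=96, qty=8): fills=none; bids=[#3:8@96] asks=[-]
After op 5 [order #4] limit_buy(price=97, qty=2): fills=none; bids=[#4:2@97 #3:8@96] asks=[-]
After op 6 [order #5] limit_sell(price=101, qty=4): fills=none; bids=[#4:2@97 #3:8@96] asks=[#5:4@101]
After op 7 [order #100] limit_sell(price=100, qty=5): fills=none; bids=[#4:2@97 #3:8@96] asks=[#100:5@100 #5:4@101]
After op 8 [order #101] limit_buy(price=105, qty=5): fills=#101x#100:5@100; bids=[#4:2@97 #3:8@96] asks=[#5:4@101]

Answer: 5@100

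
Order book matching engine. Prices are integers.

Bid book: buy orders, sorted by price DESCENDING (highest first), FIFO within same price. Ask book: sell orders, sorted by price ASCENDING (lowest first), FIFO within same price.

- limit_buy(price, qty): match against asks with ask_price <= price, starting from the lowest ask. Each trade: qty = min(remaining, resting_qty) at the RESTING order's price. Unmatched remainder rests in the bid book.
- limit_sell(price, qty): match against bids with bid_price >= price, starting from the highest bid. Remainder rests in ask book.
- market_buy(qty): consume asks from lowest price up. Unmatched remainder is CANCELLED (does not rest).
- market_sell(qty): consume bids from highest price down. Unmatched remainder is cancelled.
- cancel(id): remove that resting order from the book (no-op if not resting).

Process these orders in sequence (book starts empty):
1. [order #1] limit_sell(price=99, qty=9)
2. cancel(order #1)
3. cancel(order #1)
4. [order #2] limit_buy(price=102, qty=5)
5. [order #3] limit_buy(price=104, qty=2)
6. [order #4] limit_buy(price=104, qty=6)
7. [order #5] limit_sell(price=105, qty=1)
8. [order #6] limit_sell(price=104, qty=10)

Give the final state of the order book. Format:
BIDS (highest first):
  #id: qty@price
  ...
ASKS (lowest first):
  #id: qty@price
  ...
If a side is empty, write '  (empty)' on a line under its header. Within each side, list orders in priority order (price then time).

Answer: BIDS (highest first):
  #2: 5@102
ASKS (lowest first):
  #6: 2@104
  #5: 1@105

Derivation:
After op 1 [order #1] limit_sell(price=99, qty=9): fills=none; bids=[-] asks=[#1:9@99]
After op 2 cancel(order #1): fills=none; bids=[-] asks=[-]
After op 3 cancel(order #1): fills=none; bids=[-] asks=[-]
After op 4 [order #2] limit_buy(price=102, qty=5): fills=none; bids=[#2:5@102] asks=[-]
After op 5 [order #3] limit_buy(price=104, qty=2): fills=none; bids=[#3:2@104 #2:5@102] asks=[-]
After op 6 [order #4] limit_buy(price=104, qty=6): fills=none; bids=[#3:2@104 #4:6@104 #2:5@102] asks=[-]
After op 7 [order #5] limit_sell(price=105, qty=1): fills=none; bids=[#3:2@104 #4:6@104 #2:5@102] asks=[#5:1@105]
After op 8 [order #6] limit_sell(price=104, qty=10): fills=#3x#6:2@104 #4x#6:6@104; bids=[#2:5@102] asks=[#6:2@104 #5:1@105]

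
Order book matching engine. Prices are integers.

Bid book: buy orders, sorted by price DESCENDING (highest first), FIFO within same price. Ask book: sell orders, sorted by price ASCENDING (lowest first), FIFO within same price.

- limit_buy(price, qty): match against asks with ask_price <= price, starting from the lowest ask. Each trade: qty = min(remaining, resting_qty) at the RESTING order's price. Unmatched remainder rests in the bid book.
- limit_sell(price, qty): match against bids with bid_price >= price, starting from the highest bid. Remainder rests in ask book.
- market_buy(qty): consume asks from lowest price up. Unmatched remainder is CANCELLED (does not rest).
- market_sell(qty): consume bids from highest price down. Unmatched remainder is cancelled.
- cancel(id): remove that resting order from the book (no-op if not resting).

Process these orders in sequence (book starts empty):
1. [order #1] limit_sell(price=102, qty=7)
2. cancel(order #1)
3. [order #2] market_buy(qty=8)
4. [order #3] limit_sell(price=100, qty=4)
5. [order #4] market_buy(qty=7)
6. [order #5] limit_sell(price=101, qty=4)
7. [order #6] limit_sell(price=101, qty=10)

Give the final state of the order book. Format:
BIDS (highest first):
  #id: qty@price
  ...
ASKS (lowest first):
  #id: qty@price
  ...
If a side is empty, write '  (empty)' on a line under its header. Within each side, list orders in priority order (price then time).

After op 1 [order #1] limit_sell(price=102, qty=7): fills=none; bids=[-] asks=[#1:7@102]
After op 2 cancel(order #1): fills=none; bids=[-] asks=[-]
After op 3 [order #2] market_buy(qty=8): fills=none; bids=[-] asks=[-]
After op 4 [order #3] limit_sell(price=100, qty=4): fills=none; bids=[-] asks=[#3:4@100]
After op 5 [order #4] market_buy(qty=7): fills=#4x#3:4@100; bids=[-] asks=[-]
After op 6 [order #5] limit_sell(price=101, qty=4): fills=none; bids=[-] asks=[#5:4@101]
After op 7 [order #6] limit_sell(price=101, qty=10): fills=none; bids=[-] asks=[#5:4@101 #6:10@101]

Answer: BIDS (highest first):
  (empty)
ASKS (lowest first):
  #5: 4@101
  #6: 10@101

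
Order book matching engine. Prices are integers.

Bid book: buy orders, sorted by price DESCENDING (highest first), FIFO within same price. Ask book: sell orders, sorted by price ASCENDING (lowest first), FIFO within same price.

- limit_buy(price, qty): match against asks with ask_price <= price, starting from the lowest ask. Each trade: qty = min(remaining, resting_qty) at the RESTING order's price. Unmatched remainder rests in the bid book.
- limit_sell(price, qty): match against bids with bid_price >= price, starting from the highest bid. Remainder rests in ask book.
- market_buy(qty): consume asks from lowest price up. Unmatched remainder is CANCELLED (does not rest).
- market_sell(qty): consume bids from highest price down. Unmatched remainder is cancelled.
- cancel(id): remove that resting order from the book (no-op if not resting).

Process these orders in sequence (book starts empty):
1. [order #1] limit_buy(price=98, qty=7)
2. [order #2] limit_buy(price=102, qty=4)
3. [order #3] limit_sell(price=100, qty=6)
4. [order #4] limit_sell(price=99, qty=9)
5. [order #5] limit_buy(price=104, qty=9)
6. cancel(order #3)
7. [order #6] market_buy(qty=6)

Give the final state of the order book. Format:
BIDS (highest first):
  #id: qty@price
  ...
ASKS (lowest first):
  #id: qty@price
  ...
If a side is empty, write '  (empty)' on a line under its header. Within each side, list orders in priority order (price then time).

Answer: BIDS (highest first):
  #1: 7@98
ASKS (lowest first):
  (empty)

Derivation:
After op 1 [order #1] limit_buy(price=98, qty=7): fills=none; bids=[#1:7@98] asks=[-]
After op 2 [order #2] limit_buy(price=102, qty=4): fills=none; bids=[#2:4@102 #1:7@98] asks=[-]
After op 3 [order #3] limit_sell(price=100, qty=6): fills=#2x#3:4@102; bids=[#1:7@98] asks=[#3:2@100]
After op 4 [order #4] limit_sell(price=99, qty=9): fills=none; bids=[#1:7@98] asks=[#4:9@99 #3:2@100]
After op 5 [order #5] limit_buy(price=104, qty=9): fills=#5x#4:9@99; bids=[#1:7@98] asks=[#3:2@100]
After op 6 cancel(order #3): fills=none; bids=[#1:7@98] asks=[-]
After op 7 [order #6] market_buy(qty=6): fills=none; bids=[#1:7@98] asks=[-]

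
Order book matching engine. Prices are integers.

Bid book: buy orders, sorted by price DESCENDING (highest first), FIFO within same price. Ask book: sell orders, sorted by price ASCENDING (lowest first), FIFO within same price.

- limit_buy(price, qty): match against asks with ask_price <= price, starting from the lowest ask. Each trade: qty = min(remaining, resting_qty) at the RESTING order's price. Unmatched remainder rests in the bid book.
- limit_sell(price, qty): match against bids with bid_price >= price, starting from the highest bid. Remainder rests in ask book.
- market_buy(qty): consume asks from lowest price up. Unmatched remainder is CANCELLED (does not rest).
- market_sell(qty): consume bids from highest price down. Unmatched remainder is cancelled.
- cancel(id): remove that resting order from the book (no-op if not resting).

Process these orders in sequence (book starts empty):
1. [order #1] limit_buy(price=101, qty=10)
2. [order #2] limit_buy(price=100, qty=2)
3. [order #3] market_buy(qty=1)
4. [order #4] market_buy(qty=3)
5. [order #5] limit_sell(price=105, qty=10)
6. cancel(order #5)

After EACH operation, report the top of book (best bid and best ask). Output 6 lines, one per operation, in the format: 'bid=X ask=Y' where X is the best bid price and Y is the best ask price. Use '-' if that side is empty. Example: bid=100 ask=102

After op 1 [order #1] limit_buy(price=101, qty=10): fills=none; bids=[#1:10@101] asks=[-]
After op 2 [order #2] limit_buy(price=100, qty=2): fills=none; bids=[#1:10@101 #2:2@100] asks=[-]
After op 3 [order #3] market_buy(qty=1): fills=none; bids=[#1:10@101 #2:2@100] asks=[-]
After op 4 [order #4] market_buy(qty=3): fills=none; bids=[#1:10@101 #2:2@100] asks=[-]
After op 5 [order #5] limit_sell(price=105, qty=10): fills=none; bids=[#1:10@101 #2:2@100] asks=[#5:10@105]
After op 6 cancel(order #5): fills=none; bids=[#1:10@101 #2:2@100] asks=[-]

Answer: bid=101 ask=-
bid=101 ask=-
bid=101 ask=-
bid=101 ask=-
bid=101 ask=105
bid=101 ask=-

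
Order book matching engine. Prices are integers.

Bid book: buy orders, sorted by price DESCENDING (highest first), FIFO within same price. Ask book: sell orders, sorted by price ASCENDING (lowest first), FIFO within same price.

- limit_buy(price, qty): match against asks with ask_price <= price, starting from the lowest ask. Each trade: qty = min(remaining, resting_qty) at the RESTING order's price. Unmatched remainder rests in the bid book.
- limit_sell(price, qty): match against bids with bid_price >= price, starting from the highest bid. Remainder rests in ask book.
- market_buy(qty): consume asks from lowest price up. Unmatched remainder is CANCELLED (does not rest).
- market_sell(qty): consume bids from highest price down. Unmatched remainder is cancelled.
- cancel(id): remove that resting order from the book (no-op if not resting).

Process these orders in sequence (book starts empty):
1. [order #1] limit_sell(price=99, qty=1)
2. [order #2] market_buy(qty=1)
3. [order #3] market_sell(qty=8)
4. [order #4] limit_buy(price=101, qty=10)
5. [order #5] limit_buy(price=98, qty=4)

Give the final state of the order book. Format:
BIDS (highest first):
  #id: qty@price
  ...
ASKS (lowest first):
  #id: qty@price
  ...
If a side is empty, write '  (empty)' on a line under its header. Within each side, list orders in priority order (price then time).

After op 1 [order #1] limit_sell(price=99, qty=1): fills=none; bids=[-] asks=[#1:1@99]
After op 2 [order #2] market_buy(qty=1): fills=#2x#1:1@99; bids=[-] asks=[-]
After op 3 [order #3] market_sell(qty=8): fills=none; bids=[-] asks=[-]
After op 4 [order #4] limit_buy(price=101, qty=10): fills=none; bids=[#4:10@101] asks=[-]
After op 5 [order #5] limit_buy(price=98, qty=4): fills=none; bids=[#4:10@101 #5:4@98] asks=[-]

Answer: BIDS (highest first):
  #4: 10@101
  #5: 4@98
ASKS (lowest first):
  (empty)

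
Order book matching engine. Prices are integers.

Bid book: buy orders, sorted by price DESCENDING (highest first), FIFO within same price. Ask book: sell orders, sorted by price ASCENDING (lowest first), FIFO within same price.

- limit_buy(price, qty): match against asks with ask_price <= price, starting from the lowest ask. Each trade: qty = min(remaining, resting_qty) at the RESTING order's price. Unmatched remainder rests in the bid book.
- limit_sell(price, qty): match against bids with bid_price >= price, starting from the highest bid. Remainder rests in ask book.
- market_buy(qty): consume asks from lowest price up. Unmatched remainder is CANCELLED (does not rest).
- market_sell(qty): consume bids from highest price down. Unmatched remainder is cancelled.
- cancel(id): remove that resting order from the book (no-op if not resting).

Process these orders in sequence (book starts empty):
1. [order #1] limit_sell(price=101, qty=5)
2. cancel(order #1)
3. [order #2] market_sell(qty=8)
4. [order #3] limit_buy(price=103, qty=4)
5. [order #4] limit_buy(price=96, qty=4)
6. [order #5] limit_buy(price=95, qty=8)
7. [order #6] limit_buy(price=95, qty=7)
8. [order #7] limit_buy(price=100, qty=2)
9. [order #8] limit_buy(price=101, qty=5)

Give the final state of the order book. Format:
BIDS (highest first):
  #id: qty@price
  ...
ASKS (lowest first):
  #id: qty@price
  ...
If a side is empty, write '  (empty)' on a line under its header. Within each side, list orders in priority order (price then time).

Answer: BIDS (highest first):
  #3: 4@103
  #8: 5@101
  #7: 2@100
  #4: 4@96
  #5: 8@95
  #6: 7@95
ASKS (lowest first):
  (empty)

Derivation:
After op 1 [order #1] limit_sell(price=101, qty=5): fills=none; bids=[-] asks=[#1:5@101]
After op 2 cancel(order #1): fills=none; bids=[-] asks=[-]
After op 3 [order #2] market_sell(qty=8): fills=none; bids=[-] asks=[-]
After op 4 [order #3] limit_buy(price=103, qty=4): fills=none; bids=[#3:4@103] asks=[-]
After op 5 [order #4] limit_buy(price=96, qty=4): fills=none; bids=[#3:4@103 #4:4@96] asks=[-]
After op 6 [order #5] limit_buy(price=95, qty=8): fills=none; bids=[#3:4@103 #4:4@96 #5:8@95] asks=[-]
After op 7 [order #6] limit_buy(price=95, qty=7): fills=none; bids=[#3:4@103 #4:4@96 #5:8@95 #6:7@95] asks=[-]
After op 8 [order #7] limit_buy(price=100, qty=2): fills=none; bids=[#3:4@103 #7:2@100 #4:4@96 #5:8@95 #6:7@95] asks=[-]
After op 9 [order #8] limit_buy(price=101, qty=5): fills=none; bids=[#3:4@103 #8:5@101 #7:2@100 #4:4@96 #5:8@95 #6:7@95] asks=[-]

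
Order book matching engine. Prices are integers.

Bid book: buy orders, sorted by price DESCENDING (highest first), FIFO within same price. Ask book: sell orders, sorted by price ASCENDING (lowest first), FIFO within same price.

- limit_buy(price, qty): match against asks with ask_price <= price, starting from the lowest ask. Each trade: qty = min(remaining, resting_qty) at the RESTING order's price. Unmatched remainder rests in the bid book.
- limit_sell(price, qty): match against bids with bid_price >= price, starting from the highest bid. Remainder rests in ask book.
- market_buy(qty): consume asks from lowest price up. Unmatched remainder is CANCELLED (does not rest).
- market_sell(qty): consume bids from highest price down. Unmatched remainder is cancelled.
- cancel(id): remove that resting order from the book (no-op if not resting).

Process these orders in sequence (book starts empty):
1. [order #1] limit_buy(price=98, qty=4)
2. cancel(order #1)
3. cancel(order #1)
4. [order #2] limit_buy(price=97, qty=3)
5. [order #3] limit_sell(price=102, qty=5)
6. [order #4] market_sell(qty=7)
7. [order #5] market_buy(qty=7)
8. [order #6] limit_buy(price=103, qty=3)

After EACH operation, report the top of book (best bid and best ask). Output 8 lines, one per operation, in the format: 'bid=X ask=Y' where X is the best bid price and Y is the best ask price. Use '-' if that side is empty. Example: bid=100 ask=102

After op 1 [order #1] limit_buy(price=98, qty=4): fills=none; bids=[#1:4@98] asks=[-]
After op 2 cancel(order #1): fills=none; bids=[-] asks=[-]
After op 3 cancel(order #1): fills=none; bids=[-] asks=[-]
After op 4 [order #2] limit_buy(price=97, qty=3): fills=none; bids=[#2:3@97] asks=[-]
After op 5 [order #3] limit_sell(price=102, qty=5): fills=none; bids=[#2:3@97] asks=[#3:5@102]
After op 6 [order #4] market_sell(qty=7): fills=#2x#4:3@97; bids=[-] asks=[#3:5@102]
After op 7 [order #5] market_buy(qty=7): fills=#5x#3:5@102; bids=[-] asks=[-]
After op 8 [order #6] limit_buy(price=103, qty=3): fills=none; bids=[#6:3@103] asks=[-]

Answer: bid=98 ask=-
bid=- ask=-
bid=- ask=-
bid=97 ask=-
bid=97 ask=102
bid=- ask=102
bid=- ask=-
bid=103 ask=-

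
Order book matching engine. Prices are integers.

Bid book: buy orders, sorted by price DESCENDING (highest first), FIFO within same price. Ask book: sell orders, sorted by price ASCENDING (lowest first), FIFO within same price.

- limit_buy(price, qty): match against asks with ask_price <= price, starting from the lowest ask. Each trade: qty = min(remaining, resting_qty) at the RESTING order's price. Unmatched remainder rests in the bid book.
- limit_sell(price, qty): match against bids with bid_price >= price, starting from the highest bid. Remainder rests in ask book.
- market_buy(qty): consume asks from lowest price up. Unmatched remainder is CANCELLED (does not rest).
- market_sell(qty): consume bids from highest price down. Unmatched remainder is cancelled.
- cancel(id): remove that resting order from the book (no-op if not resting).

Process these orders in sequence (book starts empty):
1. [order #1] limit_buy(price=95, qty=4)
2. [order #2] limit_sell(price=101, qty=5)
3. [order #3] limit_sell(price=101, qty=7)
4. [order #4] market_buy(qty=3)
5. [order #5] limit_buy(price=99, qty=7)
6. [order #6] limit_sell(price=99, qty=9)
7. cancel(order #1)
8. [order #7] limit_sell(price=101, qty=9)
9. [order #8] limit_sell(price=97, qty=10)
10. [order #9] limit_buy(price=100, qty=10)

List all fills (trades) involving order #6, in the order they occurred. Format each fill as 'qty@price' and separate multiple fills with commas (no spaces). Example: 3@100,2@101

Answer: 7@99

Derivation:
After op 1 [order #1] limit_buy(price=95, qty=4): fills=none; bids=[#1:4@95] asks=[-]
After op 2 [order #2] limit_sell(price=101, qty=5): fills=none; bids=[#1:4@95] asks=[#2:5@101]
After op 3 [order #3] limit_sell(price=101, qty=7): fills=none; bids=[#1:4@95] asks=[#2:5@101 #3:7@101]
After op 4 [order #4] market_buy(qty=3): fills=#4x#2:3@101; bids=[#1:4@95] asks=[#2:2@101 #3:7@101]
After op 5 [order #5] limit_buy(price=99, qty=7): fills=none; bids=[#5:7@99 #1:4@95] asks=[#2:2@101 #3:7@101]
After op 6 [order #6] limit_sell(price=99, qty=9): fills=#5x#6:7@99; bids=[#1:4@95] asks=[#6:2@99 #2:2@101 #3:7@101]
After op 7 cancel(order #1): fills=none; bids=[-] asks=[#6:2@99 #2:2@101 #3:7@101]
After op 8 [order #7] limit_sell(price=101, qty=9): fills=none; bids=[-] asks=[#6:2@99 #2:2@101 #3:7@101 #7:9@101]
After op 9 [order #8] limit_sell(price=97, qty=10): fills=none; bids=[-] asks=[#8:10@97 #6:2@99 #2:2@101 #3:7@101 #7:9@101]
After op 10 [order #9] limit_buy(price=100, qty=10): fills=#9x#8:10@97; bids=[-] asks=[#6:2@99 #2:2@101 #3:7@101 #7:9@101]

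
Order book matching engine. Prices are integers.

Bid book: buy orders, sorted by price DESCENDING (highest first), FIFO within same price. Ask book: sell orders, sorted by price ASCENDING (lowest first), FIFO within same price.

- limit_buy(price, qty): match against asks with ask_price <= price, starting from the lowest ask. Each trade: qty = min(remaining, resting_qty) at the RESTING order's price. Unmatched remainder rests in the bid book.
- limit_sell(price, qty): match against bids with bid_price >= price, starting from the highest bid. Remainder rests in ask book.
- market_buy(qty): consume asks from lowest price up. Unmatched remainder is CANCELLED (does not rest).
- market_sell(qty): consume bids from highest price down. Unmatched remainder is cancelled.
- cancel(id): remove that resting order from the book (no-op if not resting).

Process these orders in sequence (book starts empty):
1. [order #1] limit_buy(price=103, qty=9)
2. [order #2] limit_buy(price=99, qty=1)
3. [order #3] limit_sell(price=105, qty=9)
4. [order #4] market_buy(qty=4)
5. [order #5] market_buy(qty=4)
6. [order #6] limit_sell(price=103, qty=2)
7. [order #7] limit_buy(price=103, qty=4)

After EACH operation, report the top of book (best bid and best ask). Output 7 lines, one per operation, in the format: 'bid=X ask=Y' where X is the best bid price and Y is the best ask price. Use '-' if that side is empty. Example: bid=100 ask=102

After op 1 [order #1] limit_buy(price=103, qty=9): fills=none; bids=[#1:9@103] asks=[-]
After op 2 [order #2] limit_buy(price=99, qty=1): fills=none; bids=[#1:9@103 #2:1@99] asks=[-]
After op 3 [order #3] limit_sell(price=105, qty=9): fills=none; bids=[#1:9@103 #2:1@99] asks=[#3:9@105]
After op 4 [order #4] market_buy(qty=4): fills=#4x#3:4@105; bids=[#1:9@103 #2:1@99] asks=[#3:5@105]
After op 5 [order #5] market_buy(qty=4): fills=#5x#3:4@105; bids=[#1:9@103 #2:1@99] asks=[#3:1@105]
After op 6 [order #6] limit_sell(price=103, qty=2): fills=#1x#6:2@103; bids=[#1:7@103 #2:1@99] asks=[#3:1@105]
After op 7 [order #7] limit_buy(price=103, qty=4): fills=none; bids=[#1:7@103 #7:4@103 #2:1@99] asks=[#3:1@105]

Answer: bid=103 ask=-
bid=103 ask=-
bid=103 ask=105
bid=103 ask=105
bid=103 ask=105
bid=103 ask=105
bid=103 ask=105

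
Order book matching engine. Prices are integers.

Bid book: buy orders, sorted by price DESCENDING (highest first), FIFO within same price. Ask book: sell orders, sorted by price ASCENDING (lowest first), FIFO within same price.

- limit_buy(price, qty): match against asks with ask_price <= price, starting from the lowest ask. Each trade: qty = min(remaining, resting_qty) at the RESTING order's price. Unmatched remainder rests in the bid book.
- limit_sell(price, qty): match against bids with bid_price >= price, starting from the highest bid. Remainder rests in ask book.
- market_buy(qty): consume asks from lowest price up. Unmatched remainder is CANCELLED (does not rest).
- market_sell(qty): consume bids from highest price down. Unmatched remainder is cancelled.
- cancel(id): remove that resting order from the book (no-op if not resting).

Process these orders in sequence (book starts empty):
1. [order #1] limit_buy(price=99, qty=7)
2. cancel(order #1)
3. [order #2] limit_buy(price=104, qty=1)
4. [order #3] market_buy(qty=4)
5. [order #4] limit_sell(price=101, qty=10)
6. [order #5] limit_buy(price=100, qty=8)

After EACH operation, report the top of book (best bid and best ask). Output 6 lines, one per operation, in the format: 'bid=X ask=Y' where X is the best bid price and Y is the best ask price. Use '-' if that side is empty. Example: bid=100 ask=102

After op 1 [order #1] limit_buy(price=99, qty=7): fills=none; bids=[#1:7@99] asks=[-]
After op 2 cancel(order #1): fills=none; bids=[-] asks=[-]
After op 3 [order #2] limit_buy(price=104, qty=1): fills=none; bids=[#2:1@104] asks=[-]
After op 4 [order #3] market_buy(qty=4): fills=none; bids=[#2:1@104] asks=[-]
After op 5 [order #4] limit_sell(price=101, qty=10): fills=#2x#4:1@104; bids=[-] asks=[#4:9@101]
After op 6 [order #5] limit_buy(price=100, qty=8): fills=none; bids=[#5:8@100] asks=[#4:9@101]

Answer: bid=99 ask=-
bid=- ask=-
bid=104 ask=-
bid=104 ask=-
bid=- ask=101
bid=100 ask=101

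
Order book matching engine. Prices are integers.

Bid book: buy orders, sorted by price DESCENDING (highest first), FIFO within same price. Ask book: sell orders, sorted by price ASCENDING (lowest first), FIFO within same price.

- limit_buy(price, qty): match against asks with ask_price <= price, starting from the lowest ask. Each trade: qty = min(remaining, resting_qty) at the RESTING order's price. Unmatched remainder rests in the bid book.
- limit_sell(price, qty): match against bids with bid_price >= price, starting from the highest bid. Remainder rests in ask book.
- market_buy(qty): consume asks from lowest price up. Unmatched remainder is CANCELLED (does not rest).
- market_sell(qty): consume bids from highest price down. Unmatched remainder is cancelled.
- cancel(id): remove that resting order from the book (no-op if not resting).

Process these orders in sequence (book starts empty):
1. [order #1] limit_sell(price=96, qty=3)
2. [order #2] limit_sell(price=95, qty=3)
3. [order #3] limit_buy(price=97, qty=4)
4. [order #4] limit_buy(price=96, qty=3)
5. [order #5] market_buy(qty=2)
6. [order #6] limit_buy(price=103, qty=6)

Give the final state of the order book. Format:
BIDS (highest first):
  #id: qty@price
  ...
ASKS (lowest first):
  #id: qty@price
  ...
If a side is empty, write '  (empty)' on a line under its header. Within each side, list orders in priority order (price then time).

After op 1 [order #1] limit_sell(price=96, qty=3): fills=none; bids=[-] asks=[#1:3@96]
After op 2 [order #2] limit_sell(price=95, qty=3): fills=none; bids=[-] asks=[#2:3@95 #1:3@96]
After op 3 [order #3] limit_buy(price=97, qty=4): fills=#3x#2:3@95 #3x#1:1@96; bids=[-] asks=[#1:2@96]
After op 4 [order #4] limit_buy(price=96, qty=3): fills=#4x#1:2@96; bids=[#4:1@96] asks=[-]
After op 5 [order #5] market_buy(qty=2): fills=none; bids=[#4:1@96] asks=[-]
After op 6 [order #6] limit_buy(price=103, qty=6): fills=none; bids=[#6:6@103 #4:1@96] asks=[-]

Answer: BIDS (highest first):
  #6: 6@103
  #4: 1@96
ASKS (lowest first):
  (empty)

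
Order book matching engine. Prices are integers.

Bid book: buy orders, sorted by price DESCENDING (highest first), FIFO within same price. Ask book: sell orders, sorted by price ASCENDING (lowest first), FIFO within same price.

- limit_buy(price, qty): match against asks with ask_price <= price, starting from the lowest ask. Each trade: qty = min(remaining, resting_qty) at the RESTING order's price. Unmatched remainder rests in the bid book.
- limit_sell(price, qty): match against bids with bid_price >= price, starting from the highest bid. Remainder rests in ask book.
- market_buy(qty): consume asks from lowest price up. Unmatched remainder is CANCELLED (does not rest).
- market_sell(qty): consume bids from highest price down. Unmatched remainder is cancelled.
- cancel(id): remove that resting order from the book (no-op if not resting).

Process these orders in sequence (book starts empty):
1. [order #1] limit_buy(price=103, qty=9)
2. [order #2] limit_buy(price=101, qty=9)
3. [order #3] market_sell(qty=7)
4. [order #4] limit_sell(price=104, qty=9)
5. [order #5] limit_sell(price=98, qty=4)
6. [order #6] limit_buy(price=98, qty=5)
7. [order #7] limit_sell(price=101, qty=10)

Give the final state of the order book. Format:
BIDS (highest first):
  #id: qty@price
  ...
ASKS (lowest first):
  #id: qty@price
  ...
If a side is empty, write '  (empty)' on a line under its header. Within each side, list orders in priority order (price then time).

Answer: BIDS (highest first):
  #6: 5@98
ASKS (lowest first):
  #7: 3@101
  #4: 9@104

Derivation:
After op 1 [order #1] limit_buy(price=103, qty=9): fills=none; bids=[#1:9@103] asks=[-]
After op 2 [order #2] limit_buy(price=101, qty=9): fills=none; bids=[#1:9@103 #2:9@101] asks=[-]
After op 3 [order #3] market_sell(qty=7): fills=#1x#3:7@103; bids=[#1:2@103 #2:9@101] asks=[-]
After op 4 [order #4] limit_sell(price=104, qty=9): fills=none; bids=[#1:2@103 #2:9@101] asks=[#4:9@104]
After op 5 [order #5] limit_sell(price=98, qty=4): fills=#1x#5:2@103 #2x#5:2@101; bids=[#2:7@101] asks=[#4:9@104]
After op 6 [order #6] limit_buy(price=98, qty=5): fills=none; bids=[#2:7@101 #6:5@98] asks=[#4:9@104]
After op 7 [order #7] limit_sell(price=101, qty=10): fills=#2x#7:7@101; bids=[#6:5@98] asks=[#7:3@101 #4:9@104]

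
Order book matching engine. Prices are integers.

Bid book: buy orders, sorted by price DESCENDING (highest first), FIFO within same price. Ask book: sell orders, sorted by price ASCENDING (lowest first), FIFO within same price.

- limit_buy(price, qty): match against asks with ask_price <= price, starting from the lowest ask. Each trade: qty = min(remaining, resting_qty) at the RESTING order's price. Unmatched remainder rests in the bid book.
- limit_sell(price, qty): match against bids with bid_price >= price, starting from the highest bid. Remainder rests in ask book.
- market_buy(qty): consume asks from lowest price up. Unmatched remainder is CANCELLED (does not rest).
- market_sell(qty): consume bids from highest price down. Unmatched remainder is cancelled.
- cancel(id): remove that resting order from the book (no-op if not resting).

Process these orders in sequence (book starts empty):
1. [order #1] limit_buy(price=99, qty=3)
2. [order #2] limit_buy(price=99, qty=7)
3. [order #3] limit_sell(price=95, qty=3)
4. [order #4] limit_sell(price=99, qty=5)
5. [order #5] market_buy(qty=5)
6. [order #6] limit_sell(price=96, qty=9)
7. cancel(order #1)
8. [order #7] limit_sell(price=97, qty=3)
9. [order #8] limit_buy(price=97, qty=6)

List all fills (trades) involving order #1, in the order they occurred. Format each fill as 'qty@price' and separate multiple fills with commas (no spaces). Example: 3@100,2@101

Answer: 3@99

Derivation:
After op 1 [order #1] limit_buy(price=99, qty=3): fills=none; bids=[#1:3@99] asks=[-]
After op 2 [order #2] limit_buy(price=99, qty=7): fills=none; bids=[#1:3@99 #2:7@99] asks=[-]
After op 3 [order #3] limit_sell(price=95, qty=3): fills=#1x#3:3@99; bids=[#2:7@99] asks=[-]
After op 4 [order #4] limit_sell(price=99, qty=5): fills=#2x#4:5@99; bids=[#2:2@99] asks=[-]
After op 5 [order #5] market_buy(qty=5): fills=none; bids=[#2:2@99] asks=[-]
After op 6 [order #6] limit_sell(price=96, qty=9): fills=#2x#6:2@99; bids=[-] asks=[#6:7@96]
After op 7 cancel(order #1): fills=none; bids=[-] asks=[#6:7@96]
After op 8 [order #7] limit_sell(price=97, qty=3): fills=none; bids=[-] asks=[#6:7@96 #7:3@97]
After op 9 [order #8] limit_buy(price=97, qty=6): fills=#8x#6:6@96; bids=[-] asks=[#6:1@96 #7:3@97]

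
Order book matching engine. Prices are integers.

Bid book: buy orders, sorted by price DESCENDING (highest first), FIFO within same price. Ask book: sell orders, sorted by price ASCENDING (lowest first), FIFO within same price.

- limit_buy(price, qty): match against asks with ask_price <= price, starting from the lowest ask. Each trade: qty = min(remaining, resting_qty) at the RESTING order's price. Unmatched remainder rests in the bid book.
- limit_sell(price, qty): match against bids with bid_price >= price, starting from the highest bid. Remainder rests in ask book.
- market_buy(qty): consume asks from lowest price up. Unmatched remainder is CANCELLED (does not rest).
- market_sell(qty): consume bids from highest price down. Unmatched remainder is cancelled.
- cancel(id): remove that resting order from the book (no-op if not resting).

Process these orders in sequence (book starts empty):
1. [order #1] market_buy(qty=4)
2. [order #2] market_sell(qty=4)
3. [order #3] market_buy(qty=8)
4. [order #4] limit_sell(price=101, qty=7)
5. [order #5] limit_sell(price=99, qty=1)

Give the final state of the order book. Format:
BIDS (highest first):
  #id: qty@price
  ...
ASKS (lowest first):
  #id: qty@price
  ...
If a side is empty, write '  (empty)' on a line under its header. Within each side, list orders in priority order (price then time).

After op 1 [order #1] market_buy(qty=4): fills=none; bids=[-] asks=[-]
After op 2 [order #2] market_sell(qty=4): fills=none; bids=[-] asks=[-]
After op 3 [order #3] market_buy(qty=8): fills=none; bids=[-] asks=[-]
After op 4 [order #4] limit_sell(price=101, qty=7): fills=none; bids=[-] asks=[#4:7@101]
After op 5 [order #5] limit_sell(price=99, qty=1): fills=none; bids=[-] asks=[#5:1@99 #4:7@101]

Answer: BIDS (highest first):
  (empty)
ASKS (lowest first):
  #5: 1@99
  #4: 7@101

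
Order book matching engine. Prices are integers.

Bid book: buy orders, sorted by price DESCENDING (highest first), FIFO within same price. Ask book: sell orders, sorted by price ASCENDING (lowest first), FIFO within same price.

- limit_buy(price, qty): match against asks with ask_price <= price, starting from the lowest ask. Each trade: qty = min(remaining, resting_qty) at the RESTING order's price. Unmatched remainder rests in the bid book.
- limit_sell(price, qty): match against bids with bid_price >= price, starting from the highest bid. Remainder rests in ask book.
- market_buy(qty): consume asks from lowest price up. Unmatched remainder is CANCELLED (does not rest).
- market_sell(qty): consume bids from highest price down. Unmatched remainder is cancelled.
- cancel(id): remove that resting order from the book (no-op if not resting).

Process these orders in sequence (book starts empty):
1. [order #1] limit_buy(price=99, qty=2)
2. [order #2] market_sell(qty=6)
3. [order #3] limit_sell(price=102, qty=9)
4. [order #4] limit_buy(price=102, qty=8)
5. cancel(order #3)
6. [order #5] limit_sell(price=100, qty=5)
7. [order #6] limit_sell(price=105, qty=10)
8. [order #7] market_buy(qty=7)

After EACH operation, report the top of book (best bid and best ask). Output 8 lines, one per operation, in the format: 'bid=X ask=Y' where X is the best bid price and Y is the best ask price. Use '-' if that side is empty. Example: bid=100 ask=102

After op 1 [order #1] limit_buy(price=99, qty=2): fills=none; bids=[#1:2@99] asks=[-]
After op 2 [order #2] market_sell(qty=6): fills=#1x#2:2@99; bids=[-] asks=[-]
After op 3 [order #3] limit_sell(price=102, qty=9): fills=none; bids=[-] asks=[#3:9@102]
After op 4 [order #4] limit_buy(price=102, qty=8): fills=#4x#3:8@102; bids=[-] asks=[#3:1@102]
After op 5 cancel(order #3): fills=none; bids=[-] asks=[-]
After op 6 [order #5] limit_sell(price=100, qty=5): fills=none; bids=[-] asks=[#5:5@100]
After op 7 [order #6] limit_sell(price=105, qty=10): fills=none; bids=[-] asks=[#5:5@100 #6:10@105]
After op 8 [order #7] market_buy(qty=7): fills=#7x#5:5@100 #7x#6:2@105; bids=[-] asks=[#6:8@105]

Answer: bid=99 ask=-
bid=- ask=-
bid=- ask=102
bid=- ask=102
bid=- ask=-
bid=- ask=100
bid=- ask=100
bid=- ask=105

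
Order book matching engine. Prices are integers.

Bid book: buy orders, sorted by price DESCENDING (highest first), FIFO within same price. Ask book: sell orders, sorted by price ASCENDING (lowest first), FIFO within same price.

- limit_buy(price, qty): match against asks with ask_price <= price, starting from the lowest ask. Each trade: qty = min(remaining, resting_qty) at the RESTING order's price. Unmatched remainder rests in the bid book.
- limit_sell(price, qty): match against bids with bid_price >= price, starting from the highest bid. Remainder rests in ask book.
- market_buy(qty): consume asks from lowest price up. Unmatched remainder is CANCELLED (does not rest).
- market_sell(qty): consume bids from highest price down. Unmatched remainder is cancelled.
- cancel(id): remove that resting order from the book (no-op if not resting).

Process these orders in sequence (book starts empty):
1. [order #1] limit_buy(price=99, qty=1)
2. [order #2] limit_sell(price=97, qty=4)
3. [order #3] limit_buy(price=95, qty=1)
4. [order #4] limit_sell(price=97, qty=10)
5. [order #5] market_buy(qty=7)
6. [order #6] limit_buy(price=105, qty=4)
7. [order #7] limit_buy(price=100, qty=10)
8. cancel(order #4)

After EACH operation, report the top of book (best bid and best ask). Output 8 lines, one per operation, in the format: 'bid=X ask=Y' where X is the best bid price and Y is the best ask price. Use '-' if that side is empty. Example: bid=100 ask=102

Answer: bid=99 ask=-
bid=- ask=97
bid=95 ask=97
bid=95 ask=97
bid=95 ask=97
bid=95 ask=97
bid=100 ask=-
bid=100 ask=-

Derivation:
After op 1 [order #1] limit_buy(price=99, qty=1): fills=none; bids=[#1:1@99] asks=[-]
After op 2 [order #2] limit_sell(price=97, qty=4): fills=#1x#2:1@99; bids=[-] asks=[#2:3@97]
After op 3 [order #3] limit_buy(price=95, qty=1): fills=none; bids=[#3:1@95] asks=[#2:3@97]
After op 4 [order #4] limit_sell(price=97, qty=10): fills=none; bids=[#3:1@95] asks=[#2:3@97 #4:10@97]
After op 5 [order #5] market_buy(qty=7): fills=#5x#2:3@97 #5x#4:4@97; bids=[#3:1@95] asks=[#4:6@97]
After op 6 [order #6] limit_buy(price=105, qty=4): fills=#6x#4:4@97; bids=[#3:1@95] asks=[#4:2@97]
After op 7 [order #7] limit_buy(price=100, qty=10): fills=#7x#4:2@97; bids=[#7:8@100 #3:1@95] asks=[-]
After op 8 cancel(order #4): fills=none; bids=[#7:8@100 #3:1@95] asks=[-]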